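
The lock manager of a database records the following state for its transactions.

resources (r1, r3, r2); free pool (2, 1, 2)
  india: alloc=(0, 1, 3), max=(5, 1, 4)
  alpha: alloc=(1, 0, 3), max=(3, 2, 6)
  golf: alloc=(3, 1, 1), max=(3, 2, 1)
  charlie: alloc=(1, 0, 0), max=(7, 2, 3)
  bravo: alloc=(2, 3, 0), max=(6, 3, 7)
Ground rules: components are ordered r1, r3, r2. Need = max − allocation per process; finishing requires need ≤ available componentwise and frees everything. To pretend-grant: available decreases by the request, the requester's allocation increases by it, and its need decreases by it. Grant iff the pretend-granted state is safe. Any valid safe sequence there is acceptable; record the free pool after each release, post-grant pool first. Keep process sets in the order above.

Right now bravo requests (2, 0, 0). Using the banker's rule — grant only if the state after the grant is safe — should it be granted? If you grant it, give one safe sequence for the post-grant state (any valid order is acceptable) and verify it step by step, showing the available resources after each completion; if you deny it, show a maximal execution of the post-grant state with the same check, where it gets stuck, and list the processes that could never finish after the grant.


DENY — the pretend-granted state is unsafe.
Key observation: after golf, alpha the pool peaks at (4, 2, 6), and each blocked process is short somewhere: india on r1; charlie on r1; bravo on r2.
After a pretend grant, a maximal execution: golf, alpha — then nothing else fits. Step-by-step check:
  pool = (0, 1, 2)
  golf needs (0, 1, 0) <= (0, 1, 2) -> finishes; pool += (3, 1, 1) = (3, 2, 3)
  alpha needs (2, 2, 3) <= (3, 2, 3) -> finishes; pool += (1, 0, 3) = (4, 2, 6)
  blocked: india wants (5, 0, 1), pool (4, 2, 6) — not enough r1
  blocked: charlie wants (6, 2, 3), pool (4, 2, 6) — not enough r1
  blocked: bravo wants (2, 0, 7), pool (4, 2, 6) — not enough r2
Processes that could never finish after the grant: india, charlie and bravo.


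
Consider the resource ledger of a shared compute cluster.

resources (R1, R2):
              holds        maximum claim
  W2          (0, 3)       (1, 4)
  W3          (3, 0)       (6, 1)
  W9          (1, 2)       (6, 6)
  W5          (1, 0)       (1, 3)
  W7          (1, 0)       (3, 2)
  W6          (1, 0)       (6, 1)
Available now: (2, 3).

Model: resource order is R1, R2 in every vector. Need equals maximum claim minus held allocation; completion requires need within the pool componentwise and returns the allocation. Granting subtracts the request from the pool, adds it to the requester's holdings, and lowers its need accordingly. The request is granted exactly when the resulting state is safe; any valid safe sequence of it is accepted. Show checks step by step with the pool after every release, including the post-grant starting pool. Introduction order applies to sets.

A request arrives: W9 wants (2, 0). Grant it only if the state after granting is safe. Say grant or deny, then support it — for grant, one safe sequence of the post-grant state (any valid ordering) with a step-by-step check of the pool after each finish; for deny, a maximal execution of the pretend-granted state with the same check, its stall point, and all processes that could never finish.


DENY: after the grant no complete ordering would exist.
Key observation: the wall is R1: completing W5, W2 brings the pool only to (1, 6), and all the rest need more.
On the post-grant state, W5, W2 is a maximal run — nothing extends it. Walking it through:
  pool = (0, 3)
  run W5 (needs (0, 3), free (0, 3)); after release of (1, 0) the pool is (1, 3)
  run W2 (needs (1, 1), free (1, 3)); after release of (0, 3) the pool is (1, 6)
  blocked: W3 wants (3, 1), pool (1, 6) — not enough R1
  blocked: W9 wants (3, 4), pool (1, 6) — not enough R1
  blocked: W7 wants (2, 2), pool (1, 6) — not enough R1
  blocked: W6 wants (5, 1), pool (1, 6) — not enough R1
Had the request been granted, W3, W9, W7 and W6 could never finish.


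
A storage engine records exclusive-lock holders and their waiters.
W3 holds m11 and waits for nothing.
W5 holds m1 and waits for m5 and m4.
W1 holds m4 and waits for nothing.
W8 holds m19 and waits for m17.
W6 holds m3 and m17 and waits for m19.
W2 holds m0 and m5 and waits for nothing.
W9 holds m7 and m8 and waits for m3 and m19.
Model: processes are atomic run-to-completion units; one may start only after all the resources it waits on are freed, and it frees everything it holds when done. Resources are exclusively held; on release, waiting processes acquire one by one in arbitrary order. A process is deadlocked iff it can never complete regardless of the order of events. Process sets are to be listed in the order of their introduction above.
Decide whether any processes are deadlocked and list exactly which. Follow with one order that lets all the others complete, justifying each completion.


The deadlocked set is W8, W6 and W9.
Key observation: along W8 -> W6 -> W8, each member waits on what the next one holds — a deadlock; W9 waits into the deadlock from upstream.
A valid finishing order for the others: W1, W2, W5, W3.
Check, step by step:
  W1: no waits; runs immediately, freeing m4
  W2: no waits; runs immediately, freeing m0 and m5
  W5 waits on m5 and m4 — all released -> runs and releases m1
  W3: no waits; runs immediately, freeing m11


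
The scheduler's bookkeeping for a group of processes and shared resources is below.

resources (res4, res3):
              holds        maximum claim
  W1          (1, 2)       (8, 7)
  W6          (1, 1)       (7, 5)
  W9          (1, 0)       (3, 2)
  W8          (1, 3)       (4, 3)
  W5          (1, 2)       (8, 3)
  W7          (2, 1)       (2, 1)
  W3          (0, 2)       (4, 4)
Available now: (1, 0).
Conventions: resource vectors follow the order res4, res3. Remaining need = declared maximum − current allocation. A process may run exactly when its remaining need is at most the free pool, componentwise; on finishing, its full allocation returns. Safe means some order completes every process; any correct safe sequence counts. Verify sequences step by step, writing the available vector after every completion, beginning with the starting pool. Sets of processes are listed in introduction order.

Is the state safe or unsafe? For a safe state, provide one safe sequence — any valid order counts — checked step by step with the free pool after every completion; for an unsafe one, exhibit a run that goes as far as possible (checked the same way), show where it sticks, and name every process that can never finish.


The state is UNSAFE.
Key observation: even finishing W7, W8, W3, W9 leaves just (5, 6) free — too little res4 for any of the remaining processes.
The run W7, W8, W3, W9 cannot be extended any further. Step-by-step check:
  pool = (1, 0)
  W7: need (0, 0) fits (1, 0); releases (2, 1), pool now (3, 1)
  W8: need (3, 0) fits (3, 1); releases (1, 3), pool now (4, 4)
  W3: need (4, 2) fits (4, 4); releases (0, 2), pool now (4, 6)
  W9: need (2, 2) fits (4, 6); releases (1, 0), pool now (5, 6)
  blocked: W1 wants (7, 5), pool (5, 6) — not enough res4
  blocked: W6 wants (6, 4), pool (5, 6) — not enough res4
  blocked: W5 wants (7, 1), pool (5, 6) — not enough res4
Processes that can never finish: W1, W6 and W5.


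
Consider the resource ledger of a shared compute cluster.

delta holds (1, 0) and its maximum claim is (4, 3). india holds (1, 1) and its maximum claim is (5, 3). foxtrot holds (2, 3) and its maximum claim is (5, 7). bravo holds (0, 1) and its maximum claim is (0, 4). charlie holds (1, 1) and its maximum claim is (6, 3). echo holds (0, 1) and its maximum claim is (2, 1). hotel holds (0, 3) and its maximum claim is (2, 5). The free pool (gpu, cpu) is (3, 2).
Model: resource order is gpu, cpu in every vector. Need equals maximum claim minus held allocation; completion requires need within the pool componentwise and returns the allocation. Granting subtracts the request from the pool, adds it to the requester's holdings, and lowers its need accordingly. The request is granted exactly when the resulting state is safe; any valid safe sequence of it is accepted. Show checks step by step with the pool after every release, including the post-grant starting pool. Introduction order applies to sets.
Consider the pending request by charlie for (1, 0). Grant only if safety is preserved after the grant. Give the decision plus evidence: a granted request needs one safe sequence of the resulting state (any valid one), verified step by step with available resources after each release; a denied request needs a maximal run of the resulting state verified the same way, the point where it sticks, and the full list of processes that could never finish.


DENY — the pretend-granted state is unsafe.
Key observation: after hotel, bravo, echo complete, (2, 7) is the best the pool ever gets, yet each leftover process wants more gpu.
On the post-grant state, hotel, bravo, echo is a maximal run — nothing extends it. Verifying each step:
  pool = (2, 2)
  hotel needs (2, 2) <= (2, 2) -> finishes; pool += (0, 3) = (2, 5)
  bravo needs (0, 3) <= (2, 5) -> finishes; pool += (0, 1) = (2, 6)
  echo needs (2, 0) <= (2, 6) -> finishes; pool += (0, 1) = (2, 7)
  delta still needs (3, 3) but only (2, 7) is free — short on gpu
  india still needs (4, 2) but only (2, 7) is free — short on gpu
  foxtrot still needs (3, 4) but only (2, 7) is free — short on gpu
  charlie still needs (4, 2) but only (2, 7) is free — short on gpu
Post-grant, the permanently blocked set is delta, india, foxtrot and charlie.


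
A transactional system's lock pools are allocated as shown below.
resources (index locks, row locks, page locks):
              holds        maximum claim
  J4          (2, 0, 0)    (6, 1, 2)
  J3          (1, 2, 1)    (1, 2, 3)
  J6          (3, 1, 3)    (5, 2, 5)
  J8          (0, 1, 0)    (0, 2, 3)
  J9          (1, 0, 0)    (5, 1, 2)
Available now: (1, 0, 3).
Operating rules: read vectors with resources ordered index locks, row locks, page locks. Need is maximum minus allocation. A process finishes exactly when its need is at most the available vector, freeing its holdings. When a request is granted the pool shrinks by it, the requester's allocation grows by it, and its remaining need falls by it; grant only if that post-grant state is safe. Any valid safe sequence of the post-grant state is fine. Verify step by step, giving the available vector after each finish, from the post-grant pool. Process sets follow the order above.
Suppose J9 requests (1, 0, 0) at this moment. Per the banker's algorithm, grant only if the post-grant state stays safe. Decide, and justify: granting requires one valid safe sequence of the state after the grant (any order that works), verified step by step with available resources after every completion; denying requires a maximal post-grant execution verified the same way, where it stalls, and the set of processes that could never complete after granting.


DENY — the pretend-granted state is unsafe.
Key observation: even finishing J3, J8 leaves just (1, 3, 4) free — too little index locks for any of the remaining processes.
After a pretend grant, a maximal execution: J3, J8 — then nothing else fits. Step-by-step check:
  pool = (0, 0, 3)
  J3: need (0, 0, 2) fits (0, 0, 3); releases (1, 2, 1), pool now (1, 2, 4)
  J8: need (0, 1, 3) fits (1, 2, 4); releases (0, 1, 0), pool now (1, 3, 4)
  blocked: J4 wants (4, 1, 2), pool (1, 3, 4) — not enough index locks
  blocked: J6 wants (2, 1, 2), pool (1, 3, 4) — not enough index locks
  blocked: J9 wants (3, 1, 2), pool (1, 3, 4) — not enough index locks
Post-grant, the permanently blocked set is J4, J6 and J9.


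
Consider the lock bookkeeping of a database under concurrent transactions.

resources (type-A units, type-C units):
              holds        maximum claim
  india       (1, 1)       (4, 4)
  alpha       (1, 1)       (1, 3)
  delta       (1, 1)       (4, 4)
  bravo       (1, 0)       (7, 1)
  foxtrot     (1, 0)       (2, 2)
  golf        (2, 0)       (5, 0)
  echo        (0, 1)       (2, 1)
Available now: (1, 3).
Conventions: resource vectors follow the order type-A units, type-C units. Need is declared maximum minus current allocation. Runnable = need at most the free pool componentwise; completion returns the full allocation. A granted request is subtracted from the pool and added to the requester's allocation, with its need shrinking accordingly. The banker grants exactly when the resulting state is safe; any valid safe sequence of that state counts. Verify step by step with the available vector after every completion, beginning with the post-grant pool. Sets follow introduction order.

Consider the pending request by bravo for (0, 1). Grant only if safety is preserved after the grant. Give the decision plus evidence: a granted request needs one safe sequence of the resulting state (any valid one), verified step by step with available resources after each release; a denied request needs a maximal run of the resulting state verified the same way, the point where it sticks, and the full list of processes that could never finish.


GRANT — the state after the grant stays safe, e.g. via alpha, echo, foxtrot, golf, india, delta, bravo.
Key observation: after the grant the pool drops to (1, 2), which still lets alpha finish first and unwind the rest.
Verifying the post-grant state step by step:
  pool = (1, 2)
  run alpha (needs (0, 2), free (1, 2)); after release of (1, 1) the pool is (2, 3)
  run echo (needs (2, 0), free (2, 3)); after release of (0, 1) the pool is (2, 4)
  run foxtrot (needs (1, 2), free (2, 4)); after release of (1, 0) the pool is (3, 4)
  run golf (needs (3, 0), free (3, 4)); after release of (2, 0) the pool is (5, 4)
  run india (needs (3, 3), free (5, 4)); after release of (1, 1) the pool is (6, 5)
  run delta (needs (3, 3), free (6, 5)); after release of (1, 1) the pool is (7, 6)
  run bravo (needs (6, 0), free (7, 6)); after release of (1, 1) the pool is (8, 7)


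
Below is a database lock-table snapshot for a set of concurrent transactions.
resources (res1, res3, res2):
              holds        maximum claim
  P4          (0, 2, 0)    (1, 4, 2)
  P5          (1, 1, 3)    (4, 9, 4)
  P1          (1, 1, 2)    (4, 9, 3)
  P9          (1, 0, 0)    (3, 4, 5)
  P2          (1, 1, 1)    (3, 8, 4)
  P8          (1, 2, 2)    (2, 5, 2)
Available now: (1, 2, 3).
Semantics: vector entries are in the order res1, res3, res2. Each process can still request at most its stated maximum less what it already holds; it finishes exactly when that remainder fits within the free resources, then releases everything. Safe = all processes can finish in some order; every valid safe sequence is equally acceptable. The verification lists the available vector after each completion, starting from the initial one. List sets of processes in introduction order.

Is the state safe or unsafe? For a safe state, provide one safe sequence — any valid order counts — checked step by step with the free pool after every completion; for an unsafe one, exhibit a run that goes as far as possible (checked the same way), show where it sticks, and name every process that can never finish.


UNSAFE — no complete ordering exists.
Key observation: P4, P8, P9 can finish, but then (3, 6, 5) is all there is, and the blocked group's res3 demands exceed it.
The run P4, P8, P9 cannot be extended any further. Verifying each step:
  pool = (1, 2, 3)
  P4: need (1, 2, 2) fits (1, 2, 3); releases (0, 2, 0), pool now (1, 4, 3)
  P8: need (1, 3, 0) fits (1, 4, 3); releases (1, 2, 2), pool now (2, 6, 5)
  P9: need (2, 4, 5) fits (2, 6, 5); releases (1, 0, 0), pool now (3, 6, 5)
  P5 cannot run: need (3, 8, 1) vs free (3, 6, 5) (insufficient res3)
  P1 cannot run: need (3, 8, 1) vs free (3, 6, 5) (insufficient res3)
  P2 cannot run: need (2, 7, 3) vs free (3, 6, 5) (insufficient res3)
Never able to finish: P5, P1 and P2.


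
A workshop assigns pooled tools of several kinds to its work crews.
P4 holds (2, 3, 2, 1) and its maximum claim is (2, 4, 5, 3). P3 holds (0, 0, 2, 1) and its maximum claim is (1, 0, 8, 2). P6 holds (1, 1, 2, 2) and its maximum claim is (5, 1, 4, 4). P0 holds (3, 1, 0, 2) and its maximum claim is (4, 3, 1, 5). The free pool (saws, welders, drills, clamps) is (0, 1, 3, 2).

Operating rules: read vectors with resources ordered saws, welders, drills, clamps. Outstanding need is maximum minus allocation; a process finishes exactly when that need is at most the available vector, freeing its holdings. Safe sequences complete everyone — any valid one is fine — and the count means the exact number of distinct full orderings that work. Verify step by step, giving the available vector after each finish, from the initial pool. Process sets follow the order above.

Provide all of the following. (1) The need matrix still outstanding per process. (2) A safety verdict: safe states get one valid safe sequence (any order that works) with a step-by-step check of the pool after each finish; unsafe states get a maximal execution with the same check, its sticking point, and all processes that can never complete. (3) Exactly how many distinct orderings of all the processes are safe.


(1) Need matrix, components ordered saws, welders, drills, clamps:
  P4: (0, 1, 3, 2)
  P3: (1, 0, 6, 1)
  P6: (4, 0, 2, 2)
  P0: (1, 2, 1, 3)
(2) SAFE. One safe sequence: P4, P0, P6, P3.
Key observation: the order's first zero-slack moment is P4 ((0, 1, 3, 2) needed, (0, 1, 3, 2) free — a requested resource with nothing to spare).
Check, step by step:
  pool = (0, 1, 3, 2)
  P4: need (0, 1, 3, 2) fits (0, 1, 3, 2); releases (2, 3, 2, 1), pool now (2, 4, 5, 3)
  P0: need (1, 2, 1, 3) fits (2, 4, 5, 3); releases (3, 1, 0, 2), pool now (5, 5, 5, 5)
  P6: need (4, 0, 2, 2) fits (5, 5, 5, 5); releases (1, 1, 2, 2), pool now (6, 6, 7, 7)
  P3: need (1, 0, 6, 1) fits (6, 6, 7, 7); releases (0, 0, 2, 1), pool now (6, 6, 9, 8)
(3) Exactly 1 of the possible complete orderings is a safe sequence.


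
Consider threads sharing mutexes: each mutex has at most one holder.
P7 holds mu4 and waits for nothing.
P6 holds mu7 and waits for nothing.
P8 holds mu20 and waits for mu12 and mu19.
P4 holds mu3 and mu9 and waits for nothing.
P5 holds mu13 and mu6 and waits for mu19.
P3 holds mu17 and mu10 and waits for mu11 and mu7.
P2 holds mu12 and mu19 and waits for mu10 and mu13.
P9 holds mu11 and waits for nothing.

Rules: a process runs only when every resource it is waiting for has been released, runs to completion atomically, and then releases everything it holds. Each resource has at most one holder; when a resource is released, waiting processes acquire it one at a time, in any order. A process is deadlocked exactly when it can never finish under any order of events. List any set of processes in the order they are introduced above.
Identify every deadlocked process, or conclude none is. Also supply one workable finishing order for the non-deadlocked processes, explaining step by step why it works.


Deadlocked set: P8, P5 and P2.
Key observation: along P2 -> P5 -> P2, each member waits on what the next one holds — a deadlock; P8 waits into the deadlock from upstream.
A valid finishing order for the others: P7, P6, P9, P3, P4.
Verifying each step:
  P7: no waits; runs immediately, freeing mu4
  P6: no waits; runs immediately, freeing mu7
  P9: no waits; runs immediately, freeing mu11
  P3 waits on mu11 and mu7 — all released -> runs and releases mu17 and mu10
  P4: no waits; runs immediately, freeing mu3 and mu9


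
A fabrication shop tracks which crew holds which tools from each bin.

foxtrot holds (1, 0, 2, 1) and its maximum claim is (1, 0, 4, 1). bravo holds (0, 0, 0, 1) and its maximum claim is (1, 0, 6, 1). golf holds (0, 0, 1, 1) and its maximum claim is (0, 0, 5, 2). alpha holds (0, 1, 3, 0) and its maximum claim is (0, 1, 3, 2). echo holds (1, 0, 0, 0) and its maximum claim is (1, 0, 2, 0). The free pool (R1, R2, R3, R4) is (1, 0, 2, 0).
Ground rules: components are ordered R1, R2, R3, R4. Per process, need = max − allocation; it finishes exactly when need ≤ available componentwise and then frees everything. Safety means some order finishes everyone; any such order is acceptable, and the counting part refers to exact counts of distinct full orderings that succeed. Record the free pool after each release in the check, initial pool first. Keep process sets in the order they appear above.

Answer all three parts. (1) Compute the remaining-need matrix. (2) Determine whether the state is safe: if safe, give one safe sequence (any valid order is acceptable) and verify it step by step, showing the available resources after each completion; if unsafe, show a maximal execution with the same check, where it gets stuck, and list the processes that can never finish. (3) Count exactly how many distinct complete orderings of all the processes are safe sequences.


(1) Outstanding need per process (order R1, R2, R3, R4):
  foxtrot: (0, 0, 2, 0)
  bravo: (1, 0, 6, 0)
  golf: (0, 0, 4, 1)
  alpha: (0, 0, 0, 2)
  echo: (0, 0, 2, 0)
(2) The state is SAFE; one workable sequence: foxtrot, golf, alpha, echo, bravo.
Key observation: foxtrot marks the first exact bind of the order: its need (0, 0, 2, 0) fits the free (1, 0, 2, 0) with zero slack on a requested resource.
Check, step by step:
  pool = (1, 0, 2, 0)
  foxtrot needs (0, 0, 2, 0) <= (1, 0, 2, 0) -> finishes; pool += (1, 0, 2, 1) = (2, 0, 4, 1)
  golf needs (0, 0, 4, 1) <= (2, 0, 4, 1) -> finishes; pool += (0, 0, 1, 1) = (2, 0, 5, 2)
  alpha needs (0, 0, 0, 2) <= (2, 0, 5, 2) -> finishes; pool += (0, 1, 3, 0) = (2, 1, 8, 2)
  echo needs (0, 0, 2, 0) <= (2, 1, 8, 2) -> finishes; pool += (1, 0, 0, 0) = (3, 1, 8, 2)
  bravo needs (1, 0, 6, 0) <= (3, 1, 8, 2) -> finishes; pool += (0, 0, 0, 1) = (3, 1, 8, 3)
(3) Precisely 5 of the possible complete orderings are safe sequences.


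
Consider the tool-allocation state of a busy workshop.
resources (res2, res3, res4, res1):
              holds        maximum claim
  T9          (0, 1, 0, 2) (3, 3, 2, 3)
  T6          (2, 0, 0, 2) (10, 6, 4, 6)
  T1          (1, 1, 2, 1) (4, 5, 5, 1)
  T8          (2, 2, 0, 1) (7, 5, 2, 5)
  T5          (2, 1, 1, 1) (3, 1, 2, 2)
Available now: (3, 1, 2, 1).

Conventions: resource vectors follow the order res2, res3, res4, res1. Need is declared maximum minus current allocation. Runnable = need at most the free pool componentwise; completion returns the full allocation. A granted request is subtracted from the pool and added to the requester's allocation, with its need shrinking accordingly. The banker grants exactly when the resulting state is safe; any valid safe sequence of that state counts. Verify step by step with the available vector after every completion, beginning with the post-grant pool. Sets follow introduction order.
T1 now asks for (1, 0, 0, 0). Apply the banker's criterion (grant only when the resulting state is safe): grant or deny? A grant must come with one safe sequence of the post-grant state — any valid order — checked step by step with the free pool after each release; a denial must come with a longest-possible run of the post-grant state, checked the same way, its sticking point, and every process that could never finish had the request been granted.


DENY — the pretend-granted state is unsafe.
Key observation: after T5, T9 the pool peaks at (4, 3, 3, 4), and each blocked process is short somewhere: T6 on res2, res3, res4; T1 on res3; T8 on res2.
On the post-grant state, T5, T9 is a maximal run — nothing extends it. Step-by-step check:
  pool = (2, 1, 2, 1)
  T5: need (1, 0, 1, 1) fits (2, 1, 2, 1); releases (2, 1, 1, 1), pool now (4, 2, 3, 2)
  T9: need (3, 2, 2, 1) fits (4, 2, 3, 2); releases (0, 1, 0, 2), pool now (4, 3, 3, 4)
  T6 still needs (8, 6, 4, 4) but only (4, 3, 3, 4) is free — short on res2, res3 and res4
  T1 still needs (2, 4, 3, 0) but only (4, 3, 3, 4) is free — short on res3
  T8 still needs (5, 3, 2, 4) but only (4, 3, 3, 4) is free — short on res2
Had the request been granted, T6, T1 and T8 could never finish.


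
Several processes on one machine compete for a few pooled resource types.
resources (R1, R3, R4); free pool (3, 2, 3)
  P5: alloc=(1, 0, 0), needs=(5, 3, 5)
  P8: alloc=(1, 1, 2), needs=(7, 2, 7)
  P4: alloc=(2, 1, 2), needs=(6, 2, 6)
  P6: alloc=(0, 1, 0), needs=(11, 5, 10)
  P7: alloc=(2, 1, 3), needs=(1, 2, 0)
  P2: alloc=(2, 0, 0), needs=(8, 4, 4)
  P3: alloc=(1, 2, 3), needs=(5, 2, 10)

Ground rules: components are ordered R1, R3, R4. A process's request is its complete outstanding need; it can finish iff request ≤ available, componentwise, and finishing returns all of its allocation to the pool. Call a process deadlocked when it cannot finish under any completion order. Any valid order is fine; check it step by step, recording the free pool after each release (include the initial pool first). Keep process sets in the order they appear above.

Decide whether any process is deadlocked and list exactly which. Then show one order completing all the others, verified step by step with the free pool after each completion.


The deadlocked set is empty.
Key observation: starting with P7, each completion frees enough for the next — no one is permanently blocked.
The rest can finish in the order P7, P5, P4, P8, P2, P3, P6. Verifying each step:
  pool = (3, 2, 3)
  run P7 (needs (1, 2, 0), free (3, 2, 3)); after release of (2, 1, 3) the pool is (5, 3, 6)
  run P5 (needs (5, 3, 5), free (5, 3, 6)); after release of (1, 0, 0) the pool is (6, 3, 6)
  run P4 (needs (6, 2, 6), free (6, 3, 6)); after release of (2, 1, 2) the pool is (8, 4, 8)
  run P8 (needs (7, 2, 7), free (8, 4, 8)); after release of (1, 1, 2) the pool is (9, 5, 10)
  run P2 (needs (8, 4, 4), free (9, 5, 10)); after release of (2, 0, 0) the pool is (11, 5, 10)
  run P3 (needs (5, 2, 10), free (11, 5, 10)); after release of (1, 2, 3) the pool is (12, 7, 13)
  run P6 (needs (11, 5, 10), free (12, 7, 13)); after release of (0, 1, 0) the pool is (12, 8, 13)


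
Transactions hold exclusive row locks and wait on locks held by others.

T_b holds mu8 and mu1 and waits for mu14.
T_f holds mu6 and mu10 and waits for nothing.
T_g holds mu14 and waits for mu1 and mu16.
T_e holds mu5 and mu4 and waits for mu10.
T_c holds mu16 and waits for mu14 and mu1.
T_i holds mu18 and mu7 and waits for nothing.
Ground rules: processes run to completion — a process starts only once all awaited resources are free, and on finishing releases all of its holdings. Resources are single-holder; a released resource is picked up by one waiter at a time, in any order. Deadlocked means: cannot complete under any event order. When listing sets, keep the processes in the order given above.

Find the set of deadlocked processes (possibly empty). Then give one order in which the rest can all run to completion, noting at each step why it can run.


Deadlocked set: T_b, T_g and T_c.
Key observation: the waits loop around T_b -> T_g -> T_b with no way out; T_c is caught in further circular waits.
One completion order for the rest: T_i, T_f, T_e.
Step-by-step check:
  run T_i (it waits on nothing); releases mu18 and mu7
  run T_f (it waits on nothing); releases mu6 and mu10
  T_e: everything it awaited (mu10) is free; runs, freeing mu5 and mu4


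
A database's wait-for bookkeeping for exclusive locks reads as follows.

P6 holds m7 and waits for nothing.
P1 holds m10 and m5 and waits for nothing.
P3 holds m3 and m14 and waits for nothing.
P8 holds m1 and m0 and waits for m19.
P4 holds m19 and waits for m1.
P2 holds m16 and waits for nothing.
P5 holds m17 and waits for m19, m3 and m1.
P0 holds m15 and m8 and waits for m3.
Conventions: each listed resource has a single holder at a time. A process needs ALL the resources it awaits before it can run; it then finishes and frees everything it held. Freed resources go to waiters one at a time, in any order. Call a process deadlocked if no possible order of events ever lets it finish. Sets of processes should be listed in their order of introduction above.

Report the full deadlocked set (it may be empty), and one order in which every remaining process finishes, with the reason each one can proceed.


The deadlocked set is P8, P4 and P5.
Key observation: P8 -> P4 -> P8 is a circular wait — nothing in it can go first; P5 waits into the deadlock from upstream.
One completion order for the rest: P3, P2, P6, P0, P1.
Walking it through:
  P3: no waits; runs immediately, freeing m3 and m14
  P2: no waits; runs immediately, freeing m16
  P6: no waits; runs immediately, freeing m7
  P0: everything it awaited (m3) is free; runs, freeing m15 and m8
  P1: no waits; runs immediately, freeing m10 and m5


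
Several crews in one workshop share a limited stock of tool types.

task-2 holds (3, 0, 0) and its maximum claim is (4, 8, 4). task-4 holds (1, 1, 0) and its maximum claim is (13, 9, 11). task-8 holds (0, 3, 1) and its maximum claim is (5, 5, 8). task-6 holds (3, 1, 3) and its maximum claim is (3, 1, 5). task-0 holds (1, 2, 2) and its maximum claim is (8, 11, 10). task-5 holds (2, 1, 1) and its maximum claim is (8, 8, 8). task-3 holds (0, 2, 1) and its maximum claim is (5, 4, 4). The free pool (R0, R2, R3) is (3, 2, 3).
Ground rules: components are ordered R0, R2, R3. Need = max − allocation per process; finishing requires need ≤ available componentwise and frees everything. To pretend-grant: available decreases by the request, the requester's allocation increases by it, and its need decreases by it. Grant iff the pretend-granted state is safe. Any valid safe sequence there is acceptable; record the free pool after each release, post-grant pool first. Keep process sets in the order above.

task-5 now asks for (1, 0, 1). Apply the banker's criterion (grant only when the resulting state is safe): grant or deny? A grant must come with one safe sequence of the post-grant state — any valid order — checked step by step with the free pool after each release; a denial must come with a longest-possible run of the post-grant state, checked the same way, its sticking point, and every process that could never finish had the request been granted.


DENY. Granting would leave the state unsafe.
Key observation: after task-6, task-3 the pool peaks at (5, 5, 6), and each blocked process is short somewhere: task-2 on R2; task-4 on R0, R2, R3; task-8 on R3; task-0 on R0, R2, R3; task-5 on R2.
On the post-grant state, task-6, task-3 is a maximal run — nothing extends it. Step-by-step check:
  pool = (2, 2, 2)
  task-6 needs (0, 0, 2) <= (2, 2, 2) -> finishes; pool += (3, 1, 3) = (5, 3, 5)
  task-3 needs (5, 2, 3) <= (5, 3, 5) -> finishes; pool += (0, 2, 1) = (5, 5, 6)
  blocked: task-2 wants (1, 8, 4), pool (5, 5, 6) — not enough R2
  blocked: task-4 wants (12, 8, 11), pool (5, 5, 6) — not enough R0, R2 and R3
  blocked: task-8 wants (5, 2, 7), pool (5, 5, 6) — not enough R3
  blocked: task-0 wants (7, 9, 8), pool (5, 5, 6) — not enough R0, R2 and R3
  blocked: task-5 wants (5, 7, 6), pool (5, 5, 6) — not enough R2
Had the request been granted, task-2, task-4, task-8, task-0 and task-5 could never finish.


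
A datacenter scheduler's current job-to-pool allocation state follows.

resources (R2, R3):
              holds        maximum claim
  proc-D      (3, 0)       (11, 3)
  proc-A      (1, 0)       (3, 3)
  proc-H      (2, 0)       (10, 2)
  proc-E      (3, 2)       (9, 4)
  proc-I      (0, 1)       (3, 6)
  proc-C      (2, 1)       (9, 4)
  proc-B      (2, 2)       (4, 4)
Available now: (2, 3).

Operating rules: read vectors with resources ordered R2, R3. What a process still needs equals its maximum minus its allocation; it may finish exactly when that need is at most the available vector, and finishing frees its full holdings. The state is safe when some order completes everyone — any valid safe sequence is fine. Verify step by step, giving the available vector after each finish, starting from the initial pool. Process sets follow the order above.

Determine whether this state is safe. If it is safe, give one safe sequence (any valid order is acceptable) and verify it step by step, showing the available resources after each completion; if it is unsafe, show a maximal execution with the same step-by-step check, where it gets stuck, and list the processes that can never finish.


UNSAFE.
Key observation: the wall is R2: completing proc-A, proc-B, proc-I brings the pool only to (5, 6), and all the rest need more.
Going as far as possible: proc-A, proc-B, proc-I; after that, nothing fits. Verifying each step:
  pool = (2, 3)
  run proc-A (needs (2, 3), free (2, 3)); after release of (1, 0) the pool is (3, 3)
  run proc-B (needs (2, 2), free (3, 3)); after release of (2, 2) the pool is (5, 5)
  run proc-I (needs (3, 5), free (5, 5)); after release of (0, 1) the pool is (5, 6)
  proc-D still needs (8, 3) but only (5, 6) is free — short on R2
  proc-H still needs (8, 2) but only (5, 6) is free — short on R2
  proc-E still needs (6, 2) but only (5, 6) is free — short on R2
  proc-C still needs (7, 3) but only (5, 6) is free — short on R2
Permanently blocked: proc-D, proc-H, proc-E and proc-C.


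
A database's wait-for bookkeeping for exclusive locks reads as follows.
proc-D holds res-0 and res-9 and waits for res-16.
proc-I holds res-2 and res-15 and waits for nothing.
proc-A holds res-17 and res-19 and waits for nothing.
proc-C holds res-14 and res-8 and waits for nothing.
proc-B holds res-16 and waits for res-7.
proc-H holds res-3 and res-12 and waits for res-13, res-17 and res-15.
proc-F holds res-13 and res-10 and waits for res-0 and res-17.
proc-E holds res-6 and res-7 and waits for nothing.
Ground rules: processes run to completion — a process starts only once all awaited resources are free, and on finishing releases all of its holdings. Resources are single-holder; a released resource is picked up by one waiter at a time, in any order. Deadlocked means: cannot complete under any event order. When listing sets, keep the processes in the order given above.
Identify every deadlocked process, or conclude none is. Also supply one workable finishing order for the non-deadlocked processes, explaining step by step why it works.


The deadlocked set is empty.
Key observation: no waiting chain loops back on itself — every chain ends at a process that waits on nothing, so everyone eventually runs.
A valid finishing order for the others: proc-I, proc-E, proc-B, proc-A, proc-D, proc-F, proc-H, proc-C.
Step-by-step check:
  proc-I: no waits; runs immediately, freeing res-2 and res-15
  proc-E: no waits; runs immediately, freeing res-6 and res-7
  proc-B waits on res-7 — all released -> runs and releases res-16
  proc-A: no waits; runs immediately, freeing res-17 and res-19
  proc-D waits on res-16 — all released -> runs and releases res-0 and res-9
  proc-F waits on res-0 and res-17 — all released -> runs and releases res-13 and res-10
  proc-H waits on res-13, res-17 and res-15 — all released -> runs and releases res-3 and res-12
  proc-C: no waits; runs immediately, freeing res-14 and res-8


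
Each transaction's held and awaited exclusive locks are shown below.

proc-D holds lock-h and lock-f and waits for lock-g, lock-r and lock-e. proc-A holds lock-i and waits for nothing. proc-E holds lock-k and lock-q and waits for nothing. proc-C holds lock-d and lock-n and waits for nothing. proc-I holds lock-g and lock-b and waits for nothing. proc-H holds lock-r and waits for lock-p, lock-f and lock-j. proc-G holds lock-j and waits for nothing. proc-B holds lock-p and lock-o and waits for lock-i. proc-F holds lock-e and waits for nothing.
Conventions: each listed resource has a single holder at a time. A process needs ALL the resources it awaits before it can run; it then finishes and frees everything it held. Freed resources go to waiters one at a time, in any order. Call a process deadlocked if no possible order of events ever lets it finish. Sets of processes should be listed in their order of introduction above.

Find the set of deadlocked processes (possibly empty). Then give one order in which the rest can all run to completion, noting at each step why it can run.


The deadlocked set is proc-D and proc-H.
Key observation: proc-D -> proc-H -> proc-D is a circular wait — nothing in it can go first; no other process is dragged down with it.
One completion order for the rest: proc-F, proc-C, proc-I, proc-G, proc-E, proc-A, proc-B.
Verifying each step:
  proc-F: no waits; runs immediately, freeing lock-e
  proc-C: no waits; runs immediately, freeing lock-d and lock-n
  proc-I: no waits; runs immediately, freeing lock-g and lock-b
  proc-G: no waits; runs immediately, freeing lock-j
  proc-E: no waits; runs immediately, freeing lock-k and lock-q
  proc-A: no waits; runs immediately, freeing lock-i
  run proc-B (all its waits — lock-i — are resolved); releases lock-p and lock-o


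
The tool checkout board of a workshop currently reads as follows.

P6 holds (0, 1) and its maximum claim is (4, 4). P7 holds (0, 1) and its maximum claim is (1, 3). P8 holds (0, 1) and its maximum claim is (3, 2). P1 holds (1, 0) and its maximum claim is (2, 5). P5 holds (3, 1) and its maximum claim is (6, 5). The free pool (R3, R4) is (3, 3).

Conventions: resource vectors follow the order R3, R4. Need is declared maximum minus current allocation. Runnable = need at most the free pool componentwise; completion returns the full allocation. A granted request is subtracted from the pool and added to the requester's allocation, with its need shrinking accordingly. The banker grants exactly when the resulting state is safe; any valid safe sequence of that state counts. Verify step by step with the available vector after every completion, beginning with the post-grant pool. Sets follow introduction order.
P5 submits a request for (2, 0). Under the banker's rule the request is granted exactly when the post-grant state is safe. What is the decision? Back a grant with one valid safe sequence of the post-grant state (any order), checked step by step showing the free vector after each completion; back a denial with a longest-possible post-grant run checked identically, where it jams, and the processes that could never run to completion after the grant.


GRANT — the state after the grant stays safe, e.g. via P7, P5, P8, P1, P6.
Key observation: the grant leaves (1, 3) free — enough for P7, whose release restarts the cascade.
Verifying the post-grant state step by step:
  pool = (1, 3)
  run P7 (needs (1, 2), free (1, 3)); after release of (0, 1) the pool is (1, 4)
  run P5 (needs (1, 4), free (1, 4)); after release of (5, 1) the pool is (6, 5)
  run P8 (needs (3, 1), free (6, 5)); after release of (0, 1) the pool is (6, 6)
  run P1 (needs (1, 5), free (6, 6)); after release of (1, 0) the pool is (7, 6)
  run P6 (needs (4, 3), free (7, 6)); after release of (0, 1) the pool is (7, 7)


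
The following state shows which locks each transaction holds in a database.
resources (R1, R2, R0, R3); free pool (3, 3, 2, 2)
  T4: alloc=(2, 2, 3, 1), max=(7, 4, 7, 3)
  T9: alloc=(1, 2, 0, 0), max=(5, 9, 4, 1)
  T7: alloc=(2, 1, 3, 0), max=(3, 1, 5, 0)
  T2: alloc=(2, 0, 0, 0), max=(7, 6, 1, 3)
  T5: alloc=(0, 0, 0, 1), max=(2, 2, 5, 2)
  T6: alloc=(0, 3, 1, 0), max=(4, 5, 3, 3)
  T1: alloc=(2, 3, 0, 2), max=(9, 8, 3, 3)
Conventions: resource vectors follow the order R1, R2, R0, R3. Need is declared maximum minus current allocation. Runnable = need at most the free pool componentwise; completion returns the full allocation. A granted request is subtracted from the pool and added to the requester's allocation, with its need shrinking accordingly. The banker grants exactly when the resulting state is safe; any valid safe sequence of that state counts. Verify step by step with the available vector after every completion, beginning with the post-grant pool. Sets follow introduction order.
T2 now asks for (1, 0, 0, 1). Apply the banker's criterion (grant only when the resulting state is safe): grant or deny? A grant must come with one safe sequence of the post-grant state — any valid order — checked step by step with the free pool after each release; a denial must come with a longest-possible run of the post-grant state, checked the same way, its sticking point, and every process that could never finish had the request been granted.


DENY — the pretend-granted state is unsafe.
Key observation: after T7, T5 the pool peaks at (4, 4, 5, 2), and each blocked process is short somewhere: T4 on R1; T9 on R2; T2 on R2; T6 on R3; T1 on R1, R2.
On the post-grant state, T7, T5 is a maximal run — nothing extends it. Check, step by step:
  pool = (2, 3, 2, 1)
  T7 needs (1, 0, 2, 0) <= (2, 3, 2, 1) -> finishes; pool += (2, 1, 3, 0) = (4, 4, 5, 1)
  T5 needs (2, 2, 5, 1) <= (4, 4, 5, 1) -> finishes; pool += (0, 0, 0, 1) = (4, 4, 5, 2)
  T4 cannot run: need (5, 2, 4, 2) vs free (4, 4, 5, 2) (insufficient R1)
  T9 cannot run: need (4, 7, 4, 1) vs free (4, 4, 5, 2) (insufficient R2)
  T2 cannot run: need (4, 6, 1, 2) vs free (4, 4, 5, 2) (insufficient R2)
  T6 cannot run: need (4, 2, 2, 3) vs free (4, 4, 5, 2) (insufficient R3)
  T1 cannot run: need (7, 5, 3, 1) vs free (4, 4, 5, 2) (insufficient R1 and R2)
Processes that could never finish after the grant: T4, T9, T2, T6 and T1.
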